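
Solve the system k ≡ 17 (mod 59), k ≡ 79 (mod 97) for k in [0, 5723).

59⁻¹ mod 97: 59×74 ≡ 1 (mod 97), so 59⁻¹ ≡ 74.
k = 17 + 59×((79 − 17)×74 mod 97) = 17 + 59×29 = 1728.

1728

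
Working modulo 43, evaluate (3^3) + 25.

(3)^3 ≡ 27 (mod 43)
27 + 25 = 52 ≡ 9 (mod 43)

9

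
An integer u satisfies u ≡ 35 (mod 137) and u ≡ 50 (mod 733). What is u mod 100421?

137⁻¹ mod 733: 137×626 ≡ 1 (mod 733), so 137⁻¹ ≡ 626.
u = 35 + 137×((50 − 35)×626 mod 733) = 35 + 137×594 = 81413.

81413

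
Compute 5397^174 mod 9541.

By square-and-multiply:
5397^1 ≡ 5397 (mod 9541)
5397^2 ≡ 5397^2 = 29127609 ≡ 8477 (mod 9541)
5397^4 ≡ 8477^2 = 71859529 ≡ 6258 (mod 9541)
5397^8 ≡ 6258^2 = 39162564 ≡ 6300 (mod 9541)
5397^16 ≡ 6300^2 = 39690000 ≡ 8981 (mod 9541)
5397^32 ≡ 8981^2 = 80658361 ≡ 8288 (mod 9541)
5397^64 ≡ 8288^2 = 68690944 ≡ 5285 (mod 9541)
5397^128 ≡ 5285^2 = 27931225 ≡ 4718 (mod 9541)
5397^174 = 5397^128 × 5397^32 × 5397^8 × 5397^4 × 5397^2 ≡ 4718 × 8288 × 6300 × 6258 × 8477 (mod 9541).
Accumulate the product:
4718 × 8288 = 39102784 ≡ 3766
3766 × 6300 = 23725800 ≡ 6874
6874 × 6258 = 43017492 ≡ 6664
6664 × 8477 = 56490728 ≡ 8008

8008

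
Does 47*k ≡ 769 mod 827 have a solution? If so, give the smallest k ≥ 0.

gcd(47, 827) = 1, so a unique solution mod 827 exists.
47⁻¹ ≡ 88 (mod 827).
k ≡ 88*769 ≡ 685 (mod 827).

685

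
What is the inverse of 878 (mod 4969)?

Apply the Euclidean algorithm and back-substitute:
4969 = 5·878 + 579
878 = 1·579 + 299
579 = 1·299 + 280
299 = 1·280 + 19
280 = 14·19 + 14
19 = 1·14 + 5
14 = 2·5 + 4
5 = 1·4 + 1
4 = 4·1 + 0
gcd(878, 4969) = 1, so the inverse exists.
Bézout: 1 = −185·4969 + 1047·878.
So 878⁻¹ ≡ 1047 (mod 4969).

1047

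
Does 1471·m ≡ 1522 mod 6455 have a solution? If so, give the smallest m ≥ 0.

gcd(1471, 6455) = 1, so a unique solution mod 6455 exists.
1471⁻¹ ≡ 4081 (mod 6455).
m ≡ 4081·1522 ≡ 1572 (mod 6455).

1572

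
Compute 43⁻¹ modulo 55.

32

55 = 1·43 + 12
43 = 3·12 + 7
12 = 1·7 + 5
7 = 1·5 + 2
5 = 2·2 + 1
2 = 2·1 + 0
gcd(43, 55) = 1, so the inverse exists.
Back-substitute for 1:
1 = 1·5 − 2·2
  = −2·7 + 3·5
  = 3·12 − 5·7
  = −5·43 + 18·12
  = 18·55 − 23·43
So 43⁻¹ ≡ −23 ≡ 32 (mod 55).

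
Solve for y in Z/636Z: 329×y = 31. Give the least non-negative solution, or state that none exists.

gcd(329, 636) = 1, so a unique solution mod 636 exists.
329⁻¹ ≡ 29 (mod 636).
y ≡ 29×31 ≡ 263 (mod 636).

263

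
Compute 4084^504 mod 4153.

4084^1 ≡ 4084 (mod 4153)
4084^2 ≡ 4084^2 = 16679056 ≡ 608 (mod 4153)
4084^4 ≡ 608^2 = 369664 ≡ 47 (mod 4153)
4084^8 ≡ 47^2 = 2209 (mod 4153)
4084^16 ≡ 2209^2 = 4879681 ≡ 4059 (mod 4153)
4084^32 ≡ 4059^2 = 16475481 ≡ 530 (mod 4153)
4084^64 ≡ 530^2 = 280900 ≡ 2649 (mod 4153)
4084^128 ≡ 2649^2 = 7017201 ≡ 2784 (mod 4153)
4084^256 ≡ 2784^2 = 7750656 ≡ 1158 (mod 4153)
4084^504 = 4084^256 × 4084^128 × 4084^64 × 4084^32 × 4084^16 × 4084^8 ≡ 1158 × 2784 × 2649 × 530 × 4059 × 2209 (mod 4153).
Accumulate the product:
1158 × 2784 = 3223872 ≡ 1144
1144 × 2649 = 3030456 ≡ 2919
2919 × 530 = 1547070 ≡ 2154
2154 × 4059 = 8743086 ≡ 1021
1021 × 2209 = 2255389 ≡ 310

310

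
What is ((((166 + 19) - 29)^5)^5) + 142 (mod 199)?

166

166 + 19 = 185
185 - 29 = 156
(156)^5 ≡ 21 (mod 199)
(21)^5 ≡ 24 (mod 199)
24 + 142 = 166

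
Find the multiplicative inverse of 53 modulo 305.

By the extended Euclidean algorithm:
305 = 5×53 + 40
53 = 1×40 + 13
40 = 3×13 + 1
13 = 13×1 + 0
gcd(53, 305) = 1, so the inverse exists.
Bézout: 1 = 4×305 − 23×53.
So 53⁻¹ ≡ −23 ≡ 282 (mod 305).

282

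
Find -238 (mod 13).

9

-238 = -19*13 + 9, so -238 ≡ 9 (mod 13).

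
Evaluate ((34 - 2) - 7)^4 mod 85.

50

34 - 2 = 32
32 - 7 = 25
(25)^4 ≡ 50 (mod 85)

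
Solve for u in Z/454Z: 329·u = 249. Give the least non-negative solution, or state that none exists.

383

gcd(329, 454) = 1, so a unique solution mod 454 exists.
329⁻¹ ≡ 69 (mod 454).
u ≡ 69·249 ≡ 383 (mod 454).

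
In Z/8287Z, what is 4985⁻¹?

4791

8287 = 1·4985 + 3302
4985 = 1·3302 + 1683
3302 = 1·1683 + 1619
1683 = 1·1619 + 64
1619 = 25·64 + 19
64 = 3·19 + 7
19 = 2·7 + 5
7 = 1·5 + 2
5 = 2·2 + 1
2 = 2·1 + 0
gcd(4985, 8287) = 1, so the inverse exists.
Back-substitute for 1:
1 = 1·5 − 2·2
  = −2·7 + 3·5
  = 3·19 − 8·7
  = −8·64 + 27·19
  = 27·1619 − 683·64
  = −683·1683 + 710·1619
  = 710·3302 − 1393·1683
  = −1393·4985 + 2103·3302
  = 2103·8287 − 3496·4985
So 4985⁻¹ ≡ −3496 ≡ 4791 (mod 8287).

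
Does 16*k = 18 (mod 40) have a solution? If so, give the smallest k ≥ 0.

no solution

gcd(16, 40) = 8, and 8 does not divide 18.
So the congruence has no solution.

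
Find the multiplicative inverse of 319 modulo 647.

503

647 = 2×319 + 9
319 = 35×9 + 4
9 = 2×4 + 1
4 = 4×1 + 0
gcd(319, 647) = 1, so the inverse exists.
Back-substitute for 1:
1 = 1×9 − 2×4
  = −2×319 + 71×9
  = 71×647 − 144×319
So 319⁻¹ ≡ −144 ≡ 503 (mod 647).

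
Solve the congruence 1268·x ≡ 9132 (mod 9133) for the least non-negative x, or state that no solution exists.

gcd(1268, 9133) = 1, so a unique solution mod 9133 exists.
1268⁻¹ ≡ 4833 (mod 9133).
x ≡ 4833·9132 ≡ 4300 (mod 9133).

4300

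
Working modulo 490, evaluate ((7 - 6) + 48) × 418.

392

7 - 6 = 1
1 + 48 = 49
49 × 418 = 20482 ≡ 392 (mod 490)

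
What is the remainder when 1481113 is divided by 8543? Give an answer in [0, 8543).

1481113 = 173×8543 + 3174, so 1481113 ≡ 3174 (mod 8543).

3174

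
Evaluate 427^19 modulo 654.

19 in binary is 10011, i.e. 19 = 16 + 2 + 1.
427^1 ≡ 427 (mod 654)
427^2 ≡ 427^2 = 182329 ≡ 517 (mod 654)
427^4 ≡ 517^2 = 267289 ≡ 457 (mod 654)
427^8 ≡ 457^2 = 208849 ≡ 223 (mod 654)
427^16 ≡ 223^2 = 49729 ≡ 25 (mod 654)
427^19 = 427^16 * 427^2 * 427^1 ≡ 25 * 517 * 427 (mod 654).
Accumulate the product:
25 * 517 = 12925 ≡ 499
499 * 427 = 213073 ≡ 523

523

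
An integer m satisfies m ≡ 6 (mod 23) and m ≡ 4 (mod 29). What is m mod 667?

236

23⁻¹ mod 29: 23×24 ≡ 1 (mod 29), so 23⁻¹ ≡ 24.
m = 6 + 23×((4 − 6)×24 mod 29) = 6 + 23×10 = 236.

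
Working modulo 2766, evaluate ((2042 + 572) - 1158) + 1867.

2042 + 572 = 2614
2614 - 1158 = 1456
1456 + 1867 = 3323 ≡ 557 (mod 2766)

557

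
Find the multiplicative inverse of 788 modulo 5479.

1481

5479 = 6×788 + 751
788 = 1×751 + 37
751 = 20×37 + 11
37 = 3×11 + 4
11 = 2×4 + 3
4 = 1×3 + 1
3 = 3×1 + 0
gcd(788, 5479) = 1, so the inverse exists.
Bézout: 1 = −213×5479 + 1481×788.
So 788⁻¹ ≡ 1481 (mod 5479).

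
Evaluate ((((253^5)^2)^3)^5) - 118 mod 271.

130

(253)^5 ≡ 115 (mod 271)
(115)^2 ≡ 217 (mod 271)
(217)^3 ≡ 258 (mod 271)
(258)^5 ≡ 248 (mod 271)
248 - 118 = 130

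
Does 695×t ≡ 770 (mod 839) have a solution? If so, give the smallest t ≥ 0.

gcd(695, 839) = 1, so a unique solution mod 839 exists.
695⁻¹ ≡ 134 (mod 839).
t ≡ 134×770 ≡ 822 (mod 839).

822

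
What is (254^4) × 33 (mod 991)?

684

(254)^4 ≡ 291 (mod 991)
291 × 33 = 9603 ≡ 684 (mod 991)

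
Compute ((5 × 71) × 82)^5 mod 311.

168

5 × 71 = 355 ≡ 44 (mod 311)
44 × 82 = 3608 ≡ 187 (mod 311)
(187)^5 ≡ 168 (mod 311)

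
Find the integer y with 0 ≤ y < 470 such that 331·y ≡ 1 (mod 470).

470 = 1*331 + 139
331 = 2*139 + 53
139 = 2*53 + 33
53 = 1*33 + 20
33 = 1*20 + 13
20 = 1*13 + 7
13 = 1*7 + 6
7 = 1*6 + 1
6 = 6*1 + 0
gcd(331, 470) = 1, so the inverse exists.
Back-substitute for 1:
1 = 1*7 − 1*6
  = −1*13 + 2*7
  = 2*20 − 3*13
  = −3*33 + 5*20
  = 5*53 − 8*33
  = −8*139 + 21*53
  = 21*331 − 50*139
  = −50*470 + 71*331
So 331⁻¹ ≡ 71 (mod 470).

71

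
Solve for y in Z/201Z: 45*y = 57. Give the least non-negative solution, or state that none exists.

37

gcd(45, 201) = 3, and 3 | 57, so solutions exist.
Divide through by 3: 15*y ≡ 19 (mod 67).
15⁻¹ ≡ 9 (mod 67).
y ≡ 9*19 ≡ 37 (mod 67).
The smallest non-negative solution is y = 37.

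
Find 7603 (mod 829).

7603 = 9·829 + 142, so 7603 ≡ 142 (mod 829).

142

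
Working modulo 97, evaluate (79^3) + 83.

71

(79)^3 ≡ 85 (mod 97)
85 + 83 = 168 ≡ 71 (mod 97)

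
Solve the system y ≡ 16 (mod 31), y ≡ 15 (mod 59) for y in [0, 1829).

605

31⁻¹ mod 59: 31·40 ≡ 1 (mod 59), so 31⁻¹ ≡ 40.
y = 16 + 31·((15 − 16)·40 mod 59) = 16 + 31·19 = 605.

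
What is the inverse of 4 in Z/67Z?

17

Run the extended Euclidean algorithm:
67 = 16*4 + 3
4 = 1*3 + 1
3 = 3*1 + 0
gcd(4, 67) = 1, so the inverse exists.
Bézout: 1 = −1*67 + 17*4.
So 4⁻¹ ≡ 17 (mod 67).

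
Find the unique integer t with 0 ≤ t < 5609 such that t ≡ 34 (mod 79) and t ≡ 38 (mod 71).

79⁻¹ mod 71: 79·9 ≡ 1 (mod 71), so 79⁻¹ ≡ 9.
t = 34 + 79·((38 − 34)·9 mod 71) = 34 + 79·36 = 2878.
Check: 2878 mod 79 = 34, 2878 mod 71 = 38. ✓

2878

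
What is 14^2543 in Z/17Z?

Using repeated squaring:
2543 in binary is 100111101111, i.e. 2543 = 2048 + 256 + 128 + 64 + 32 + 8 + 4 + 2 + 1.
14^1 ≡ 14 (mod 17)
14^2 ≡ 14^2 = 196 ≡ 9 (mod 17)
14^4 ≡ 9^2 = 81 ≡ 13 (mod 17)
14^8 ≡ 13^2 = 169 ≡ 16 (mod 17)
14^16 ≡ 16^2 = 256 ≡ 1 (mod 17)
14^32 ≡ 1^2 = 1 (mod 17)
14^64 ≡ 1^2 = 1 (mod 17)
14^128 ≡ 1^2 = 1 (mod 17)
14^256 ≡ 1^2 = 1 (mod 17)
14^512 ≡ 1^2 = 1 (mod 17)
14^1024 ≡ 1^2 = 1 (mod 17)
14^2048 ≡ 1^2 = 1 (mod 17)
14^2543 = 14^2048 · 14^256 · 14^128 · 14^64 · 14^32 · 14^8 · 14^4 · 14^2 · 14^1 ≡ 1 · 1 · 1 · 1 · 1 · 16 · 13 · 9 · 14 (mod 17).
Accumulate the product:
1 · 1 = 1
1 · 1 = 1
1 · 1 = 1
1 · 1 = 1
1 · 16 = 16
16 · 13 = 208 ≡ 4
4 · 9 = 36 ≡ 2
2 · 14 = 28 ≡ 11

11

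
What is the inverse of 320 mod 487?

452

Run the extended Euclidean algorithm:
487 = 1×320 + 167
320 = 1×167 + 153
167 = 1×153 + 14
153 = 10×14 + 13
14 = 1×13 + 1
13 = 13×1 + 0
gcd(320, 487) = 1, so the inverse exists.
Bézout: 1 = 23×487 − 35×320.
So 320⁻¹ ≡ −35 ≡ 452 (mod 487).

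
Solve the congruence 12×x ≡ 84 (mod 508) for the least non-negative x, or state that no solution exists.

7

gcd(12, 508) = 4, and 4 | 84, so solutions exist.
Divide through by 4: 3×x = 21 (mod 127).
3⁻¹ ≡ 85 (mod 127).
x ≡ 85×21 ≡ 7 (mod 127).
The smallest non-negative solution is x = 7.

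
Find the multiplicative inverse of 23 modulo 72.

Run the extended Euclidean algorithm:
72 = 3·23 + 3
23 = 7·3 + 2
3 = 1·2 + 1
2 = 2·1 + 0
gcd(23, 72) = 1, so the inverse exists.
Back-substitute for 1:
1 = 1·3 − 1·2
  = −1·23 + 8·3
  = 8·72 − 25·23
So 23⁻¹ ≡ −25 ≡ 47 (mod 72).

47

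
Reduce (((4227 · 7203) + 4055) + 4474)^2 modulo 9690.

4227 · 7203 = 30447081 ≡ 1101 (mod 9690)
1101 + 4055 = 5156
5156 + 4474 = 9630
(9630)^2 ≡ 3600 (mod 9690)

3600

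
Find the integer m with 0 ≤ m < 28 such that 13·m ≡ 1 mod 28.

Run the extended Euclidean algorithm:
28 = 2*13 + 2
13 = 6*2 + 1
2 = 2*1 + 0
gcd(13, 28) = 1, so the inverse exists.
Back-substitute for 1:
1 = 1*13 − 6*2
  = −6*28 + 13*13
So 13⁻¹ ≡ 13 (mod 28).

13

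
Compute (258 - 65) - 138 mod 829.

55

258 - 65 = 193
193 - 138 = 55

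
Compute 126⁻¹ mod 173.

173 = 1*126 + 47
126 = 2*47 + 32
47 = 1*32 + 15
32 = 2*15 + 2
15 = 7*2 + 1
2 = 2*1 + 0
gcd(126, 173) = 1, so the inverse exists.
Back-substitute for 1:
1 = 1*15 − 7*2
  = −7*32 + 15*15
  = 15*47 − 22*32
  = −22*126 + 59*47
  = 59*173 − 81*126
So 126⁻¹ ≡ −81 ≡ 92 (mod 173).

92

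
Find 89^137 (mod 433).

125

By square-and-multiply:
137 in binary is 10001001, i.e. 137 = 128 + 8 + 1.
89^1 ≡ 89 (mod 433)
89^2 ≡ 89^2 = 7921 ≡ 127 (mod 433)
89^4 ≡ 127^2 = 16129 ≡ 108 (mod 433)
89^8 ≡ 108^2 = 11664 ≡ 406 (mod 433)
89^16 ≡ 406^2 = 164836 ≡ 296 (mod 433)
89^32 ≡ 296^2 = 87616 ≡ 150 (mod 433)
89^64 ≡ 150^2 = 22500 ≡ 417 (mod 433)
89^128 ≡ 417^2 = 173889 ≡ 256 (mod 433)
89^137 = 89^128 · 89^8 · 89^1 ≡ 256 · 406 · 89 (mod 433).
Accumulate the product:
256 · 406 = 103936 ≡ 16
16 · 89 = 1424 ≡ 125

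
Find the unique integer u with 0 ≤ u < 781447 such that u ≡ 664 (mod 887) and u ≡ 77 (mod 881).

887⁻¹ mod 881: 887·147 ≡ 1 (mod 881), so 887⁻¹ ≡ 147.
u = 664 + 887·((77 − 664)·147 mod 881) = 664 + 887·49 = 44127.

44127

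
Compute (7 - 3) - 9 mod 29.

7 - 3 = 4
4 - 9 = -5 ≡ 24 (mod 29)

24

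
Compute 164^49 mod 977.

371

49 in binary is 110001, i.e. 49 = 32 + 16 + 1.
164^1 ≡ 164 (mod 977)
164^2 ≡ 164^2 = 26896 ≡ 517 (mod 977)
164^4 ≡ 517^2 = 267289 ≡ 568 (mod 977)
164^8 ≡ 568^2 = 322624 ≡ 214 (mod 977)
164^16 ≡ 214^2 = 45796 ≡ 854 (mod 977)
164^32 ≡ 854^2 = 729316 ≡ 474 (mod 977)
164^49 = 164^32 * 164^16 * 164^1 ≡ 474 * 854 * 164 (mod 977).
Accumulate the product:
474 * 854 = 404796 ≡ 318
318 * 164 = 52152 ≡ 371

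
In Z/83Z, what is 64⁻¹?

Apply the Euclidean algorithm and back-substitute:
83 = 1*64 + 19
64 = 3*19 + 7
19 = 2*7 + 5
7 = 1*5 + 2
5 = 2*2 + 1
2 = 2*1 + 0
gcd(64, 83) = 1, so the inverse exists.
Bézout: 1 = 27*83 − 35*64.
So 64⁻¹ ≡ −35 ≡ 48 (mod 83).

48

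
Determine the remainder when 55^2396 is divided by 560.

2396 in binary is 100101011100, i.e. 2396 = 2048 + 256 + 64 + 16 + 8 + 4.
55^1 ≡ 55 (mod 560)
55^2 ≡ 55^2 = 3025 ≡ 225 (mod 560)
55^4 ≡ 225^2 = 50625 ≡ 225 (mod 560)
55^8 ≡ 225^2 = 50625 ≡ 225 (mod 560)
55^16 ≡ 225^2 = 50625 ≡ 225 (mod 560)
55^32 ≡ 225^2 = 50625 ≡ 225 (mod 560)
55^64 ≡ 225^2 = 50625 ≡ 225 (mod 560)
55^128 ≡ 225^2 = 50625 ≡ 225 (mod 560)
55^256 ≡ 225^2 = 50625 ≡ 225 (mod 560)
55^512 ≡ 225^2 = 50625 ≡ 225 (mod 560)
55^1024 ≡ 225^2 = 50625 ≡ 225 (mod 560)
55^2048 ≡ 225^2 = 50625 ≡ 225 (mod 560)
55^2396 = 55^2048 * 55^256 * 55^64 * 55^16 * 55^8 * 55^4 ≡ 225 * 225 * 225 * 225 * 225 * 225 (mod 560).
Accumulate the product:
225 * 225 = 50625 ≡ 225
225 * 225 = 50625 ≡ 225
225 * 225 = 50625 ≡ 225
225 * 225 = 50625 ≡ 225
225 * 225 = 50625 ≡ 225

225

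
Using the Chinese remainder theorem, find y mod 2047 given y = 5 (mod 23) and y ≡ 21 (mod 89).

23⁻¹ mod 89: 23×31 ≡ 1 (mod 89), so 23⁻¹ ≡ 31.
y = 5 + 23×((21 − 5)×31 mod 89) = 5 + 23×51 = 1178.
Check: 1178 mod 23 = 5, 1178 mod 89 = 21. ✓

1178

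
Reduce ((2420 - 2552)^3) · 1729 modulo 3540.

2420 - 2552 = -132 ≡ 3408 (mod 3540)
(3408)^3 ≡ 1032 (mod 3540)
1032 · 1729 = 1784328 ≡ 168 (mod 3540)

168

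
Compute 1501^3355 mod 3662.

1159

Compute successive squares:
3355 in binary is 110100011011, i.e. 3355 = 2048 + 1024 + 256 + 16 + 8 + 2 + 1.
1501^1 ≡ 1501 (mod 3662)
1501^2 ≡ 1501^2 = 2253001 ≡ 871 (mod 3662)
1501^4 ≡ 871^2 = 758641 ≡ 607 (mod 3662)
1501^8 ≡ 607^2 = 368449 ≡ 2249 (mod 3662)
1501^16 ≡ 2249^2 = 5058001 ≡ 779 (mod 3662)
1501^32 ≡ 779^2 = 606841 ≡ 2611 (mod 3662)
1501^64 ≡ 2611^2 = 6817321 ≡ 2339 (mod 3662)
1501^128 ≡ 2339^2 = 5470921 ≡ 3555 (mod 3662)
1501^256 ≡ 3555^2 = 12638025 ≡ 463 (mod 3662)
1501^512 ≡ 463^2 = 214369 ≡ 1973 (mod 3662)
1501^1024 ≡ 1973^2 = 3892729 ≡ 23 (mod 3662)
1501^2048 ≡ 23^2 = 529 (mod 3662)
1501^3355 = 1501^2048 * 1501^1024 * 1501^256 * 1501^16 * 1501^8 * 1501^2 * 1501^1 ≡ 529 * 23 * 463 * 779 * 2249 * 871 * 1501 (mod 3662).
Accumulate the product:
529 * 23 = 12167 ≡ 1181
1181 * 463 = 546803 ≡ 1165
1165 * 779 = 907535 ≡ 3021
3021 * 2249 = 6794229 ≡ 1219
1219 * 871 = 1061749 ≡ 3431
3431 * 1501 = 5149931 ≡ 1159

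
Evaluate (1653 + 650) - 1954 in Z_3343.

1653 + 650 = 2303
2303 - 1954 = 349

349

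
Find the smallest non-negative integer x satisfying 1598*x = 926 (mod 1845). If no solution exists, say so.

1042

gcd(1598, 1845) = 1, so a unique solution mod 1845 exists.
1598⁻¹ ≡ 1352 (mod 1845).
x ≡ 1352*926 ≡ 1042 (mod 1845).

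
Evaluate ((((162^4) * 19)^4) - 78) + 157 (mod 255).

10

(162)^4 ≡ 186 (mod 255)
186 * 19 = 3534 ≡ 219 (mod 255)
(219)^4 ≡ 186 (mod 255)
186 - 78 = 108
108 + 157 = 265 ≡ 10 (mod 255)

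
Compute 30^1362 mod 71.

By square-and-multiply:
1362 in binary is 10101010010, i.e. 1362 = 1024 + 256 + 64 + 16 + 2.
30^1 ≡ 30 (mod 71)
30^2 ≡ 30^2 = 900 ≡ 48 (mod 71)
30^4 ≡ 48^2 = 2304 ≡ 32 (mod 71)
30^8 ≡ 32^2 = 1024 ≡ 30 (mod 71)
30^16 ≡ 30^2 = 900 ≡ 48 (mod 71)
30^32 ≡ 48^2 = 2304 ≡ 32 (mod 71)
30^64 ≡ 32^2 = 1024 ≡ 30 (mod 71)
30^128 ≡ 30^2 = 900 ≡ 48 (mod 71)
30^256 ≡ 48^2 = 2304 ≡ 32 (mod 71)
30^512 ≡ 32^2 = 1024 ≡ 30 (mod 71)
30^1024 ≡ 30^2 = 900 ≡ 48 (mod 71)
30^1362 = 30^1024 · 30^256 · 30^64 · 30^16 · 30^2 ≡ 48 · 32 · 30 · 48 · 48 (mod 71).
Accumulate the product:
48 · 32 = 1536 ≡ 45
45 · 30 = 1350 ≡ 1
1 · 48 = 48
48 · 48 = 2304 ≡ 32

32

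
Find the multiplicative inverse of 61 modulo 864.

Apply the Euclidean algorithm and back-substitute:
864 = 14*61 + 10
61 = 6*10 + 1
10 = 10*1 + 0
gcd(61, 864) = 1, so the inverse exists.
Back-substitute for 1:
1 = 1*61 − 6*10
  = −6*864 + 85*61
So 61⁻¹ ≡ 85 (mod 864).

85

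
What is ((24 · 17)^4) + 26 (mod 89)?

24 · 17 = 408 ≡ 52 (mod 89)
(52)^4 ≡ 88 (mod 89)
88 + 26 = 114 ≡ 25 (mod 89)

25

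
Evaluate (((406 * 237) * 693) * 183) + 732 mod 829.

517

406 * 237 = 96222 ≡ 58 (mod 829)
58 * 693 = 40194 ≡ 402 (mod 829)
402 * 183 = 73566 ≡ 614 (mod 829)
614 + 732 = 1346 ≡ 517 (mod 829)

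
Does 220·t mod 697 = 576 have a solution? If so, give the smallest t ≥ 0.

gcd(220, 697) = 1, so a unique solution mod 697 exists.
220⁻¹ ≡ 339 (mod 697).
t ≡ 339·576 ≡ 104 (mod 697).

104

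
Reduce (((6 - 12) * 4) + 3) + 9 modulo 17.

5

6 - 12 = -6 ≡ 11 (mod 17)
11 * 4 = 44 ≡ 10 (mod 17)
10 + 3 = 13
13 + 9 = 22 ≡ 5 (mod 17)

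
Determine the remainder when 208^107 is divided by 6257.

107 in binary is 1101011, i.e. 107 = 64 + 32 + 8 + 2 + 1.
208^1 ≡ 208 (mod 6257)
208^2 ≡ 208^2 = 43264 ≡ 5722 (mod 6257)
208^4 ≡ 5722^2 = 32741284 ≡ 4660 (mod 6257)
208^8 ≡ 4660^2 = 21715600 ≡ 3810 (mod 6257)
208^16 ≡ 3810^2 = 14516100 ≡ 6117 (mod 6257)
208^32 ≡ 6117^2 = 37417689 ≡ 829 (mod 6257)
208^64 ≡ 829^2 = 687241 ≡ 5228 (mod 6257)
208^107 = 208^64 × 208^32 × 208^8 × 208^2 × 208^1 ≡ 5228 × 829 × 3810 × 5722 × 208 (mod 6257).
Accumulate the product:
5228 × 829 = 4334012 ≡ 4168
4168 × 3810 = 15880080 ≡ 6071
6071 × 5722 = 34738262 ≡ 5655
5655 × 208 = 1176240 ≡ 6181

6181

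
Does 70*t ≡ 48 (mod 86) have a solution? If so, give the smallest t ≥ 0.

40

gcd(70, 86) = 2, and 2 | 48, so solutions exist.
Divide through by 2: 35*t = 24 (mod 43).
35⁻¹ ≡ 16 (mod 43).
t ≡ 16*24 ≡ 40 (mod 43).
The smallest non-negative solution is t = 40.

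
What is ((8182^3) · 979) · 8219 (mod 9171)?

(8182)^3 ≡ 4582 (mod 9171)
4582 · 979 = 4485778 ≡ 1159 (mod 9171)
1159 · 8219 = 9525821 ≡ 6323 (mod 9171)

6323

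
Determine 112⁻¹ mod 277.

47

277 = 2*112 + 53
112 = 2*53 + 6
53 = 8*6 + 5
6 = 1*5 + 1
5 = 5*1 + 0
gcd(112, 277) = 1, so the inverse exists.
Back-substitute for 1:
1 = 1*6 − 1*5
  = −1*53 + 9*6
  = 9*112 − 19*53
  = −19*277 + 47*112
So 112⁻¹ ≡ 47 (mod 277).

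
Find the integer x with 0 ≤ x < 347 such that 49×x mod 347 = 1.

Apply the Euclidean algorithm and back-substitute:
347 = 7·49 + 4
49 = 12·4 + 1
4 = 4·1 + 0
gcd(49, 347) = 1, so the inverse exists.
Back-substitute for 1:
1 = 1·49 − 12·4
  = −12·347 + 85·49
So 49⁻¹ ≡ 85 (mod 347).

85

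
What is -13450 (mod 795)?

-13450 = -17·795 + 65, so -13450 ≡ 65 (mod 795).

65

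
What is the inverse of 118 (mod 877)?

275

877 = 7×118 + 51
118 = 2×51 + 16
51 = 3×16 + 3
16 = 5×3 + 1
3 = 3×1 + 0
gcd(118, 877) = 1, so the inverse exists.
Bézout: 1 = −37×877 + 275×118.
So 118⁻¹ ≡ 275 (mod 877).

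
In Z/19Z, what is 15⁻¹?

19 = 1·15 + 4
15 = 3·4 + 3
4 = 1·3 + 1
3 = 3·1 + 0
gcd(15, 19) = 1, so the inverse exists.
Back-substitute for 1:
1 = 1·4 − 1·3
  = −1·15 + 4·4
  = 4·19 − 5·15
So 15⁻¹ ≡ −5 ≡ 14 (mod 19).

14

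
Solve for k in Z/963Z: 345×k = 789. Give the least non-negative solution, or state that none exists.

gcd(345, 963) = 3, and 3 | 789, so solutions exist.
Divide through by 3: 115×k ≡ 263 (mod 321).
115⁻¹ ≡ 67 (mod 321).
k ≡ 67×263 ≡ 287 (mod 321).
The smallest non-negative solution is k = 287.

287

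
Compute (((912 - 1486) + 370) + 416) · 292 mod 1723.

912 - 1486 = -574 ≡ 1149 (mod 1723)
1149 + 370 = 1519
1519 + 416 = 1935 ≡ 212 (mod 1723)
212 · 292 = 61904 ≡ 1599 (mod 1723)

1599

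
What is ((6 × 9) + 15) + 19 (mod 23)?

19

6 × 9 = 54 ≡ 8 (mod 23)
8 + 15 = 23 ≡ 0 (mod 23)
0 + 19 = 19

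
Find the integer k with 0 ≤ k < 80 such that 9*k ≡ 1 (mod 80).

Apply the Euclidean algorithm and back-substitute:
80 = 8*9 + 8
9 = 1*8 + 1
8 = 8*1 + 0
gcd(9, 80) = 1, so the inverse exists.
Back-substitute for 1:
1 = 1*9 − 1*8
  = −1*80 + 9*9
So 9⁻¹ ≡ 9 (mod 80).

9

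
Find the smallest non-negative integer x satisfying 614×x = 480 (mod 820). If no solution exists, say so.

gcd(614, 820) = 2, and 2 | 480, so solutions exist.
Divide through by 2: 307×x = 240 (mod 410).
307⁻¹ ≡ 203 (mod 410).
x ≡ 203×240 ≡ 340 (mod 410).
The smallest non-negative solution is x = 340.

340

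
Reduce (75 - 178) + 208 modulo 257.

75 - 178 = -103 ≡ 154 (mod 257)
154 + 208 = 362 ≡ 105 (mod 257)

105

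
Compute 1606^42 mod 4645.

4311

1606^1 ≡ 1606 (mod 4645)
1606^2 ≡ 1606^2 = 2579236 ≡ 1261 (mod 4645)
1606^4 ≡ 1261^2 = 1590121 ≡ 1531 (mod 4645)
1606^8 ≡ 1531^2 = 2343961 ≡ 2881 (mod 4645)
1606^16 ≡ 2881^2 = 8300161 ≡ 4191 (mod 4645)
1606^32 ≡ 4191^2 = 17564481 ≡ 1736 (mod 4645)
1606^42 = 1606^32 · 1606^8 · 1606^2 ≡ 1736 · 2881 · 1261 (mod 4645).
Accumulate the product:
1736 · 2881 = 5001416 ≡ 3396
3396 · 1261 = 4282356 ≡ 4311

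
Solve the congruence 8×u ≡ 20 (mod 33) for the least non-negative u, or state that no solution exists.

19

gcd(8, 33) = 1, so a unique solution mod 33 exists.
8⁻¹ ≡ 29 (mod 33).
u ≡ 29×20 ≡ 19 (mod 33).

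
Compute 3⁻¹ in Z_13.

Run the extended Euclidean algorithm:
13 = 4·3 + 1
3 = 3·1 + 0
gcd(3, 13) = 1, so the inverse exists.
Back-substitute for 1:
1 = 1·13 − 4·3
So 3⁻¹ ≡ −4 ≡ 9 (mod 13).

9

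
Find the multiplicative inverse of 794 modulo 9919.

9919 = 12*794 + 391
794 = 2*391 + 12
391 = 32*12 + 7
12 = 1*7 + 5
7 = 1*5 + 2
5 = 2*2 + 1
2 = 2*1 + 0
gcd(794, 9919) = 1, so the inverse exists.
Bézout: 1 = −331*9919 + 4135*794.
So 794⁻¹ ≡ 4135 (mod 9919).

4135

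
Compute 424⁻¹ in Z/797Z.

547

By the extended Euclidean algorithm:
797 = 1*424 + 373
424 = 1*373 + 51
373 = 7*51 + 16
51 = 3*16 + 3
16 = 5*3 + 1
3 = 3*1 + 0
gcd(424, 797) = 1, so the inverse exists.
Back-substitute for 1:
1 = 1*16 − 5*3
  = −5*51 + 16*16
  = 16*373 − 117*51
  = −117*424 + 133*373
  = 133*797 − 250*424
So 424⁻¹ ≡ −250 ≡ 547 (mod 797).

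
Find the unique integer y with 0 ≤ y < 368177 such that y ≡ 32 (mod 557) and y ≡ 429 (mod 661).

284659

557⁻¹ mod 661: 557*286 ≡ 1 (mod 661), so 557⁻¹ ≡ 286.
y = 32 + 557*((429 − 32)*286 mod 661) = 32 + 557*511 = 284659.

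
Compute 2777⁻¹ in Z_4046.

By the extended Euclidean algorithm:
4046 = 1·2777 + 1269
2777 = 2·1269 + 239
1269 = 5·239 + 74
239 = 3·74 + 17
74 = 4·17 + 6
17 = 2·6 + 5
6 = 1·5 + 1
5 = 5·1 + 0
gcd(2777, 4046) = 1, so the inverse exists.
Bézout: 1 = 488·4046 − 711·2777.
So 2777⁻¹ ≡ −711 ≡ 3335 (mod 4046).

3335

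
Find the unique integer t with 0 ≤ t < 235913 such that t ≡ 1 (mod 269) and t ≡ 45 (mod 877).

269⁻¹ mod 877: 269*238 ≡ 1 (mod 877), so 269⁻¹ ≡ 238.
t = 1 + 269*((45 − 1)*238 mod 877) = 1 + 269*825 = 221926.
Check: 221926 mod 269 = 1, 221926 mod 877 = 45. ✓

221926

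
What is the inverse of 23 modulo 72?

47

Run the extended Euclidean algorithm:
72 = 3*23 + 3
23 = 7*3 + 2
3 = 1*2 + 1
2 = 2*1 + 0
gcd(23, 72) = 1, so the inverse exists.
Back-substitute for 1:
1 = 1*3 − 1*2
  = −1*23 + 8*3
  = 8*72 − 25*23
So 23⁻¹ ≡ −25 ≡ 47 (mod 72).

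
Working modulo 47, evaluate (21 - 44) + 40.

17

21 - 44 = -23 ≡ 24 (mod 47)
24 + 40 = 64 ≡ 17 (mod 47)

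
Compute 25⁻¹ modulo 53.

Apply the Euclidean algorithm and back-substitute:
53 = 2*25 + 3
25 = 8*3 + 1
3 = 3*1 + 0
gcd(25, 53) = 1, so the inverse exists.
Bézout: 1 = −8*53 + 17*25.
So 25⁻¹ ≡ 17 (mod 53).

17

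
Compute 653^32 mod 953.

Using repeated squaring:
653^1 ≡ 653 (mod 953)
653^2 ≡ 653^2 = 426409 ≡ 418 (mod 953)
653^4 ≡ 418^2 = 174724 ≡ 325 (mod 953)
653^8 ≡ 325^2 = 105625 ≡ 795 (mod 953)
653^16 ≡ 795^2 = 632025 ≡ 186 (mod 953)
653^32 ≡ 186^2 = 34596 ≡ 288 (mod 953)
So 653^32 ≡ 288 (mod 953).

288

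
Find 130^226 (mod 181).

64

Compute successive squares:
226 in binary is 11100010, i.e. 226 = 128 + 64 + 32 + 2.
130^1 ≡ 130 (mod 181)
130^2 ≡ 130^2 = 16900 ≡ 67 (mod 181)
130^4 ≡ 67^2 = 4489 ≡ 145 (mod 181)
130^8 ≡ 145^2 = 21025 ≡ 29 (mod 181)
130^16 ≡ 29^2 = 841 ≡ 117 (mod 181)
130^32 ≡ 117^2 = 13689 ≡ 114 (mod 181)
130^64 ≡ 114^2 = 12996 ≡ 145 (mod 181)
130^128 ≡ 145^2 = 21025 ≡ 29 (mod 181)
130^226 = 130^128 × 130^64 × 130^32 × 130^2 ≡ 29 × 145 × 114 × 67 (mod 181).
Accumulate the product:
29 × 145 = 4205 ≡ 42
42 × 114 = 4788 ≡ 82
82 × 67 = 5494 ≡ 64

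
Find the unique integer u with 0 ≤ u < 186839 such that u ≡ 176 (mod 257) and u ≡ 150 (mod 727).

257⁻¹ mod 727: 257·314 ≡ 1 (mod 727), so 257⁻¹ ≡ 314.
u = 176 + 257·((150 − 176)·314 mod 727) = 176 + 257·560 = 144096.
Check: 144096 mod 257 = 176, 144096 mod 727 = 150. ✓

144096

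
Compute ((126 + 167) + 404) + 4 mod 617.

84

126 + 167 = 293
293 + 404 = 697 ≡ 80 (mod 617)
80 + 4 = 84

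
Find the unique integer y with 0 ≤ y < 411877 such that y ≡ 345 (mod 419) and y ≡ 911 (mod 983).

51044

419⁻¹ mod 983: 419·61 ≡ 1 (mod 983), so 419⁻¹ ≡ 61.
y = 345 + 419·((911 − 345)·61 mod 983) = 345 + 419·121 = 51044.
Check: 51044 mod 419 = 345, 51044 mod 983 = 911. ✓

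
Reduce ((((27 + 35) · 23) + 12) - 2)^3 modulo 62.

8

27 + 35 = 62 ≡ 0 (mod 62)
0 · 23 = 0
0 + 12 = 12
12 - 2 = 10
(10)^3 ≡ 8 (mod 62)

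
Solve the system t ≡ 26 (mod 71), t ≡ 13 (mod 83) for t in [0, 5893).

71⁻¹ mod 83: 71*76 ≡ 1 (mod 83), so 71⁻¹ ≡ 76.
t = 26 + 71*((13 − 26)*76 mod 83) = 26 + 71*8 = 594.
Check: 594 mod 71 = 26, 594 mod 83 = 13. ✓

594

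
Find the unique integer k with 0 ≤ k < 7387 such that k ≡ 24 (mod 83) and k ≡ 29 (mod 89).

83⁻¹ mod 89: 83·74 ≡ 1 (mod 89), so 83⁻¹ ≡ 74.
k = 24 + 83·((29 − 24)·74 mod 89) = 24 + 83·14 = 1186.
Check: 1186 mod 83 = 24, 1186 mod 89 = 29. ✓

1186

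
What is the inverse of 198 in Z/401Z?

401 = 2·198 + 5
198 = 39·5 + 3
5 = 1·3 + 2
3 = 1·2 + 1
2 = 2·1 + 0
gcd(198, 401) = 1, so the inverse exists.
Back-substitute for 1:
1 = 1·3 − 1·2
  = −1·5 + 2·3
  = 2·198 − 79·5
  = −79·401 + 160·198
So 198⁻¹ ≡ 160 (mod 401).

160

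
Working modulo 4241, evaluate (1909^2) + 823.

2085

(1909)^2 ≡ 1262 (mod 4241)
1262 + 823 = 2085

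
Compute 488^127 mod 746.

468

127 in binary is 1111111, i.e. 127 = 64 + 32 + 16 + 8 + 4 + 2 + 1.
488^1 ≡ 488 (mod 746)
488^2 ≡ 488^2 = 238144 ≡ 170 (mod 746)
488^4 ≡ 170^2 = 28900 ≡ 552 (mod 746)
488^8 ≡ 552^2 = 304704 ≡ 336 (mod 746)
488^16 ≡ 336^2 = 112896 ≡ 250 (mod 746)
488^32 ≡ 250^2 = 62500 ≡ 582 (mod 746)
488^64 ≡ 582^2 = 338724 ≡ 40 (mod 746)
488^127 = 488^64 · 488^32 · 488^16 · 488^8 · 488^4 · 488^2 · 488^1 ≡ 40 · 582 · 250 · 336 · 552 · 170 · 488 (mod 746).
Accumulate the product:
40 · 582 = 23280 ≡ 154
154 · 250 = 38500 ≡ 454
454 · 336 = 152544 ≡ 360
360 · 552 = 198720 ≡ 284
284 · 170 = 48280 ≡ 536
536 · 488 = 261568 ≡ 468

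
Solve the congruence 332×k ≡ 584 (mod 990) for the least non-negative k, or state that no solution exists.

gcd(332, 990) = 2, and 2 | 584, so solutions exist.
Divide through by 2: 166×k ≡ 292 mod 495.
166⁻¹ ≡ 331 (mod 495).
k ≡ 331×292 ≡ 127 (mod 495).
The smallest non-negative solution is k = 127.

127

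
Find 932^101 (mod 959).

101 in binary is 1100101, i.e. 101 = 64 + 32 + 4 + 1.
932^1 ≡ 932 (mod 959)
932^2 ≡ 932^2 = 868624 ≡ 729 (mod 959)
932^4 ≡ 729^2 = 531441 ≡ 155 (mod 959)
932^8 ≡ 155^2 = 24025 ≡ 50 (mod 959)
932^16 ≡ 50^2 = 2500 ≡ 582 (mod 959)
932^32 ≡ 582^2 = 338724 ≡ 197 (mod 959)
932^64 ≡ 197^2 = 38809 ≡ 449 (mod 959)
932^101 = 932^64 · 932^32 · 932^4 · 932^1 ≡ 449 · 197 · 155 · 932 (mod 959).
Accumulate the product:
449 · 197 = 88453 ≡ 225
225 · 155 = 34875 ≡ 351
351 · 932 = 327132 ≡ 113

113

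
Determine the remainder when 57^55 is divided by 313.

Using repeated squaring:
55 in binary is 110111, i.e. 55 = 32 + 16 + 4 + 2 + 1.
57^1 ≡ 57 (mod 313)
57^2 ≡ 57^2 = 3249 ≡ 119 (mod 313)
57^4 ≡ 119^2 = 14161 ≡ 76 (mod 313)
57^8 ≡ 76^2 = 5776 ≡ 142 (mod 313)
57^16 ≡ 142^2 = 20164 ≡ 132 (mod 313)
57^32 ≡ 132^2 = 17424 ≡ 209 (mod 313)
57^55 = 57^32 · 57^16 · 57^4 · 57^2 · 57^1 ≡ 209 · 132 · 76 · 119 · 57 (mod 313).
Accumulate the product:
209 · 132 = 27588 ≡ 44
44 · 76 = 3344 ≡ 214
214 · 119 = 25466 ≡ 113
113 · 57 = 6441 ≡ 181

181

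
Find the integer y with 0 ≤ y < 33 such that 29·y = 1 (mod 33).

33 = 1*29 + 4
29 = 7*4 + 1
4 = 4*1 + 0
gcd(29, 33) = 1, so the inverse exists.
Bézout: 1 = −7*33 + 8*29.
So 29⁻¹ ≡ 8 (mod 33).

8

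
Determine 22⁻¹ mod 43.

2

Apply the Euclidean algorithm and back-substitute:
43 = 1×22 + 21
22 = 1×21 + 1
21 = 21×1 + 0
gcd(22, 43) = 1, so the inverse exists.
Back-substitute for 1:
1 = 1×22 − 1×21
  = −1×43 + 2×22
So 22⁻¹ ≡ 2 (mod 43).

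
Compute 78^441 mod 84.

36

441 in binary is 110111001, i.e. 441 = 256 + 128 + 32 + 16 + 8 + 1.
78^1 ≡ 78 (mod 84)
78^2 ≡ 78^2 = 6084 ≡ 36 (mod 84)
78^4 ≡ 36^2 = 1296 ≡ 36 (mod 84)
78^8 ≡ 36^2 = 1296 ≡ 36 (mod 84)
78^16 ≡ 36^2 = 1296 ≡ 36 (mod 84)
78^32 ≡ 36^2 = 1296 ≡ 36 (mod 84)
78^64 ≡ 36^2 = 1296 ≡ 36 (mod 84)
78^128 ≡ 36^2 = 1296 ≡ 36 (mod 84)
78^256 ≡ 36^2 = 1296 ≡ 36 (mod 84)
78^441 = 78^256 · 78^128 · 78^32 · 78^16 · 78^8 · 78^1 ≡ 36 · 36 · 36 · 36 · 36 · 78 (mod 84).
Accumulate the product:
36 · 36 = 1296 ≡ 36
36 · 36 = 1296 ≡ 36
36 · 36 = 1296 ≡ 36
36 · 36 = 1296 ≡ 36
36 · 78 = 2808 ≡ 36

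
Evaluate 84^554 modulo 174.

138

By square-and-multiply:
554 in binary is 1000101010, i.e. 554 = 512 + 32 + 8 + 2.
84^1 ≡ 84 (mod 174)
84^2 ≡ 84^2 = 7056 ≡ 96 (mod 174)
84^4 ≡ 96^2 = 9216 ≡ 168 (mod 174)
84^8 ≡ 168^2 = 28224 ≡ 36 (mod 174)
84^16 ≡ 36^2 = 1296 ≡ 78 (mod 174)
84^32 ≡ 78^2 = 6084 ≡ 168 (mod 174)
84^64 ≡ 168^2 = 28224 ≡ 36 (mod 174)
84^128 ≡ 36^2 = 1296 ≡ 78 (mod 174)
84^256 ≡ 78^2 = 6084 ≡ 168 (mod 174)
84^512 ≡ 168^2 = 28224 ≡ 36 (mod 174)
84^554 = 84^512 · 84^32 · 84^8 · 84^2 ≡ 36 · 168 · 36 · 96 (mod 174).
Accumulate the product:
36 · 168 = 6048 ≡ 132
132 · 36 = 4752 ≡ 54
54 · 96 = 5184 ≡ 138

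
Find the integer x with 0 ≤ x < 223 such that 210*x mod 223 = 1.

By the extended Euclidean algorithm:
223 = 1×210 + 13
210 = 16×13 + 2
13 = 6×2 + 1
2 = 2×1 + 0
gcd(210, 223) = 1, so the inverse exists.
Bézout: 1 = 97×223 − 103×210.
So 210⁻¹ ≡ −103 ≡ 120 (mod 223).

120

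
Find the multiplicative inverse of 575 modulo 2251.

2251 = 3·575 + 526
575 = 1·526 + 49
526 = 10·49 + 36
49 = 1·36 + 13
36 = 2·13 + 10
13 = 1·10 + 3
10 = 3·3 + 1
3 = 3·1 + 0
gcd(575, 2251) = 1, so the inverse exists.
Back-substitute for 1:
1 = 1·10 − 3·3
  = −3·13 + 4·10
  = 4·36 − 11·13
  = −11·49 + 15·36
  = 15·526 − 161·49
  = −161·575 + 176·526
  = 176·2251 − 689·575
So 575⁻¹ ≡ −689 ≡ 1562 (mod 2251).

1562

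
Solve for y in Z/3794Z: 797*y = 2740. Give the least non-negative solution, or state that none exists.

32

gcd(797, 3794) = 1, so a unique solution mod 3794 exists.
797⁻¹ ≡ 1609 (mod 3794).
y ≡ 1609*2740 ≡ 32 (mod 3794).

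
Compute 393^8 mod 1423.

353

Compute successive squares:
393^1 ≡ 393 (mod 1423)
393^2 ≡ 393^2 = 154449 ≡ 765 (mod 1423)
393^4 ≡ 765^2 = 585225 ≡ 372 (mod 1423)
393^8 ≡ 372^2 = 138384 ≡ 353 (mod 1423)
So 393^8 ≡ 353 (mod 1423).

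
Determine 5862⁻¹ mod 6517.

2567

6517 = 1×5862 + 655
5862 = 8×655 + 622
655 = 1×622 + 33
622 = 18×33 + 28
33 = 1×28 + 5
28 = 5×5 + 3
5 = 1×3 + 2
3 = 1×2 + 1
2 = 2×1 + 0
gcd(5862, 6517) = 1, so the inverse exists.
Bézout: 1 = −2309×6517 + 2567×5862.
So 5862⁻¹ ≡ 2567 (mod 6517).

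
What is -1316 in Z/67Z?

-1316 = -20·67 + 24, so -1316 ≡ 24 (mod 67).

24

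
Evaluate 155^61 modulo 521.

61 in binary is 111101, i.e. 61 = 32 + 16 + 8 + 4 + 1.
155^1 ≡ 155 (mod 521)
155^2 ≡ 155^2 = 24025 ≡ 59 (mod 521)
155^4 ≡ 59^2 = 3481 ≡ 355 (mod 521)
155^8 ≡ 355^2 = 126025 ≡ 464 (mod 521)
155^16 ≡ 464^2 = 215296 ≡ 123 (mod 521)
155^32 ≡ 123^2 = 15129 ≡ 20 (mod 521)
155^61 = 155^32 · 155^16 · 155^8 · 155^4 · 155^1 ≡ 20 · 123 · 464 · 355 · 155 (mod 521).
Accumulate the product:
20 · 123 = 2460 ≡ 376
376 · 464 = 174464 ≡ 450
450 · 355 = 159750 ≡ 324
324 · 155 = 50220 ≡ 204

204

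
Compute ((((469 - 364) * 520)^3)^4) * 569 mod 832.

469 - 364 = 105
105 * 520 = 54600 ≡ 520 (mod 832)
(520)^3 ≡ 0 (mod 832)
(0)^4 ≡ 0 (mod 832)
0 * 569 = 0

0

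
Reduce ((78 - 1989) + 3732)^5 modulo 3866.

78 - 1989 = -1911 ≡ 1955 (mod 3866)
1955 + 3732 = 5687 ≡ 1821 (mod 3866)
(1821)^5 ≡ 1257 (mod 3866)

1257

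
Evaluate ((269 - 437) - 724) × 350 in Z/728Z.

269 - 437 = -168 ≡ 560 (mod 728)
560 - 724 = -164 ≡ 564 (mod 728)
564 × 350 = 197400 ≡ 112 (mod 728)

112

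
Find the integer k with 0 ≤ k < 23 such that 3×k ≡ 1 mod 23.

8

By the extended Euclidean algorithm:
23 = 7·3 + 2
3 = 1·2 + 1
2 = 2·1 + 0
gcd(3, 23) = 1, so the inverse exists.
Back-substitute for 1:
1 = 1·3 − 1·2
  = −1·23 + 8·3
So 3⁻¹ ≡ 8 (mod 23).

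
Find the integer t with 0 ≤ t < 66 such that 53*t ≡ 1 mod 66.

5

Apply the Euclidean algorithm and back-substitute:
66 = 1×53 + 13
53 = 4×13 + 1
13 = 13×1 + 0
gcd(53, 66) = 1, so the inverse exists.
Back-substitute for 1:
1 = 1×53 − 4×13
  = −4×66 + 5×53
So 53⁻¹ ≡ 5 (mod 66).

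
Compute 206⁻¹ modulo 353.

12

By the extended Euclidean algorithm:
353 = 1·206 + 147
206 = 1·147 + 59
147 = 2·59 + 29
59 = 2·29 + 1
29 = 29·1 + 0
gcd(206, 353) = 1, so the inverse exists.
Back-substitute for 1:
1 = 1·59 − 2·29
  = −2·147 + 5·59
  = 5·206 − 7·147
  = −7·353 + 12·206
So 206⁻¹ ≡ 12 (mod 353).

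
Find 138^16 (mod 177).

84

Compute successive squares:
138^1 ≡ 138 (mod 177)
138^2 ≡ 138^2 = 19044 ≡ 105 (mod 177)
138^4 ≡ 105^2 = 11025 ≡ 51 (mod 177)
138^8 ≡ 51^2 = 2601 ≡ 123 (mod 177)
138^16 ≡ 123^2 = 15129 ≡ 84 (mod 177)
So 138^16 ≡ 84 (mod 177).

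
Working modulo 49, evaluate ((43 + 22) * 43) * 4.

8

43 + 22 = 65 ≡ 16 (mod 49)
16 * 43 = 688 ≡ 2 (mod 49)
2 * 4 = 8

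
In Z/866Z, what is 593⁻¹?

866 = 1*593 + 273
593 = 2*273 + 47
273 = 5*47 + 38
47 = 1*38 + 9
38 = 4*9 + 2
9 = 4*2 + 1
2 = 2*1 + 0
gcd(593, 866) = 1, so the inverse exists.
Back-substitute for 1:
1 = 1*9 − 4*2
  = −4*38 + 17*9
  = 17*47 − 21*38
  = −21*273 + 122*47
  = 122*593 − 265*273
  = −265*866 + 387*593
So 593⁻¹ ≡ 387 (mod 866).

387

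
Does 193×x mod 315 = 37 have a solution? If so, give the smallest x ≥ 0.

gcd(193, 315) = 1, so a unique solution mod 315 exists.
193⁻¹ ≡ 142 (mod 315).
x ≡ 142×37 ≡ 214 (mod 315).

214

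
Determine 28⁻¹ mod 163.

99

Apply the Euclidean algorithm and back-substitute:
163 = 5×28 + 23
28 = 1×23 + 5
23 = 4×5 + 3
5 = 1×3 + 2
3 = 1×2 + 1
2 = 2×1 + 0
gcd(28, 163) = 1, so the inverse exists.
Back-substitute for 1:
1 = 1×3 − 1×2
  = −1×5 + 2×3
  = 2×23 − 9×5
  = −9×28 + 11×23
  = 11×163 − 64×28
So 28⁻¹ ≡ −64 ≡ 99 (mod 163).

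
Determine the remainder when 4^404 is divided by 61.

404 in binary is 110010100, i.e. 404 = 256 + 128 + 16 + 4.
4^1 ≡ 4 (mod 61)
4^2 ≡ 4^2 = 16 (mod 61)
4^4 ≡ 16^2 = 256 ≡ 12 (mod 61)
4^8 ≡ 12^2 = 144 ≡ 22 (mod 61)
4^16 ≡ 22^2 = 484 ≡ 57 (mod 61)
4^32 ≡ 57^2 = 3249 ≡ 16 (mod 61)
4^64 ≡ 16^2 = 256 ≡ 12 (mod 61)
4^128 ≡ 12^2 = 144 ≡ 22 (mod 61)
4^256 ≡ 22^2 = 484 ≡ 57 (mod 61)
4^404 = 4^256 × 4^128 × 4^16 × 4^4 ≡ 57 × 22 × 57 × 12 (mod 61).
Accumulate the product:
57 × 22 = 1254 ≡ 34
34 × 57 = 1938 ≡ 47
47 × 12 = 564 ≡ 15

15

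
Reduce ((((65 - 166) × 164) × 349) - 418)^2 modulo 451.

65 - 166 = -101 ≡ 350 (mod 451)
350 × 164 = 57400 ≡ 123 (mod 451)
123 × 349 = 42927 ≡ 82 (mod 451)
82 - 418 = -336 ≡ 115 (mod 451)
(115)^2 ≡ 146 (mod 451)

146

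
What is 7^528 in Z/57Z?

By square-and-multiply:
7^1 ≡ 7 (mod 57)
7^2 ≡ 7^2 = 49 (mod 57)
7^4 ≡ 49^2 = 2401 ≡ 7 (mod 57)
7^8 ≡ 7^2 = 49 (mod 57)
7^16 ≡ 49^2 = 2401 ≡ 7 (mod 57)
7^32 ≡ 7^2 = 49 (mod 57)
7^64 ≡ 49^2 = 2401 ≡ 7 (mod 57)
7^128 ≡ 7^2 = 49 (mod 57)
7^256 ≡ 49^2 = 2401 ≡ 7 (mod 57)
7^512 ≡ 7^2 = 49 (mod 57)
7^528 = 7^512 × 7^16 ≡ 49 × 7 (mod 57).
49 × 7 = 343 ≡ 1 (mod 57).

1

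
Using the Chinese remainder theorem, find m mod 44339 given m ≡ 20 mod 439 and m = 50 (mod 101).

439⁻¹ mod 101: 439·26 ≡ 1 (mod 101), so 439⁻¹ ≡ 26.
m = 20 + 439·((50 − 20)·26 mod 101) = 20 + 439·73 = 32067.
Check: 32067 mod 439 = 20, 32067 mod 101 = 50. ✓

32067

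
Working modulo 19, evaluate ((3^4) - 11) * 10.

16

(3)^4 ≡ 5 (mod 19)
5 - 11 = -6 ≡ 13 (mod 19)
13 * 10 = 130 ≡ 16 (mod 19)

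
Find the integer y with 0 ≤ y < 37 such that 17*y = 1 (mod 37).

24

By the extended Euclidean algorithm:
37 = 2·17 + 3
17 = 5·3 + 2
3 = 1·2 + 1
2 = 2·1 + 0
gcd(17, 37) = 1, so the inverse exists.
Back-substitute for 1:
1 = 1·3 − 1·2
  = −1·17 + 6·3
  = 6·37 − 13·17
So 17⁻¹ ≡ −13 ≡ 24 (mod 37).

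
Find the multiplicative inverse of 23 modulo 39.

39 = 1·23 + 16
23 = 1·16 + 7
16 = 2·7 + 2
7 = 3·2 + 1
2 = 2·1 + 0
gcd(23, 39) = 1, so the inverse exists.
Back-substitute for 1:
1 = 1·7 − 3·2
  = −3·16 + 7·7
  = 7·23 − 10·16
  = −10·39 + 17·23
So 23⁻¹ ≡ 17 (mod 39).

17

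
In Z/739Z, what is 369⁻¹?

737

739 = 2×369 + 1
369 = 369×1 + 0
gcd(369, 739) = 1, so the inverse exists.
Bézout: 1 = 1×739 − 2×369.
So 369⁻¹ ≡ −2 ≡ 737 (mod 739).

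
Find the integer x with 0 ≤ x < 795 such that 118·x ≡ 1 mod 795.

667

795 = 6*118 + 87
118 = 1*87 + 31
87 = 2*31 + 25
31 = 1*25 + 6
25 = 4*6 + 1
6 = 6*1 + 0
gcd(118, 795) = 1, so the inverse exists.
Bézout: 1 = 19*795 − 128*118.
So 118⁻¹ ≡ −128 ≡ 667 (mod 795).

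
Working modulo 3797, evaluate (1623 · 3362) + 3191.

3428

1623 · 3362 = 5456526 ≡ 237 (mod 3797)
237 + 3191 = 3428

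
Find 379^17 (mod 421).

294

Using repeated squaring:
379^1 ≡ 379 (mod 421)
379^2 ≡ 379^2 = 143641 ≡ 80 (mod 421)
379^4 ≡ 80^2 = 6400 ≡ 85 (mod 421)
379^8 ≡ 85^2 = 7225 ≡ 68 (mod 421)
379^16 ≡ 68^2 = 4624 ≡ 414 (mod 421)
379^17 = 379^16 · 379^1 ≡ 414 · 379 (mod 421).
414 · 379 = 156906 ≡ 294 (mod 421).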